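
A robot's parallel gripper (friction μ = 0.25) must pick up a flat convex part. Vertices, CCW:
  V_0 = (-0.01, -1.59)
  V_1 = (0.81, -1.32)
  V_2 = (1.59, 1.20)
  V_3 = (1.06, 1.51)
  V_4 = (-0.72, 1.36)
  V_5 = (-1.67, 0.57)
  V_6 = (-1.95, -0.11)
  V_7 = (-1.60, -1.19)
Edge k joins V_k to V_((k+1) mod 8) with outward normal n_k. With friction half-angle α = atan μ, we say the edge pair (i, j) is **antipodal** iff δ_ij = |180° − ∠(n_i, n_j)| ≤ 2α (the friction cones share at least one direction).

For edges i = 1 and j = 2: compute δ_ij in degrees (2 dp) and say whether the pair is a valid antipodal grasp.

α = atan 0.25 = 14.04°;  2α = 28.07°
edge 1: e_1 = (+0.78, +2.52);  n_1 = (+0.9553, -0.2957)
edge 2: e_2 = (-0.53, +0.31);  n_2 = (+0.5049, +0.8632)
∠(n_1, n_2) = 76.87°
δ = |180° − 76.87°| = 103.13°
103.13° > 2α = 28.07°  →  invalid

δ = 103.13°, invalid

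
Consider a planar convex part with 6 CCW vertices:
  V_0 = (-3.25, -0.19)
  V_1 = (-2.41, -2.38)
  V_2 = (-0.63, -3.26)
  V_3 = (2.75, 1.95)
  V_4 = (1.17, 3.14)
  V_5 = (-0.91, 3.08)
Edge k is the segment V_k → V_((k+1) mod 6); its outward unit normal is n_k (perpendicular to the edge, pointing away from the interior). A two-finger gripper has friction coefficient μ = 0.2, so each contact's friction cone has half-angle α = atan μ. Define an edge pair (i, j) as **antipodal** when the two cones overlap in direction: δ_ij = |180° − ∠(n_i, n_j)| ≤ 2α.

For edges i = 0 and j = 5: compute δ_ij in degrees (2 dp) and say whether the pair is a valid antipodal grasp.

δ = 123.43°, invalid

α = atan 0.2 = 11.31°;  2α = 22.62°
edge 0: e_0 = (+0.84, -2.19);  n_0 = (-0.9337, -0.3581)
edge 5: e_5 = (-2.34, -3.27);  n_5 = (-0.8132, +0.5819)
∠(n_0, n_5) = 56.57°
δ = |180° − 56.57°| = 123.43°
123.43° > 2α = 22.62°  →  invalid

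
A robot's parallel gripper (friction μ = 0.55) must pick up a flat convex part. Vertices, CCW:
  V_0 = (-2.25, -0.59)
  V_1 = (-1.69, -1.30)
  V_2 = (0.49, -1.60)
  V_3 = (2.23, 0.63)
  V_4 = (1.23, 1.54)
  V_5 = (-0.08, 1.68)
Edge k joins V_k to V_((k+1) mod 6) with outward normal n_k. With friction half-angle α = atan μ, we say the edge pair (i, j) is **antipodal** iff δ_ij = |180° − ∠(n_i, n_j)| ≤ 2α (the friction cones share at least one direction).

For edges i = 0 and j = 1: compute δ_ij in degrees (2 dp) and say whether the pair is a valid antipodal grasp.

α = atan 0.55 = 28.81°;  2α = 57.62°
edge 0: e_0 = (+0.56, -0.71);  n_0 = (-0.7852, -0.6193)
edge 1: e_1 = (+2.18, -0.30);  n_1 = (-0.1363, -0.9907)
∠(n_0, n_1) = 43.90°
δ = |180° − 43.90°| = 136.10°
136.10° > 2α = 57.62°  →  invalid

δ = 136.10°, invalid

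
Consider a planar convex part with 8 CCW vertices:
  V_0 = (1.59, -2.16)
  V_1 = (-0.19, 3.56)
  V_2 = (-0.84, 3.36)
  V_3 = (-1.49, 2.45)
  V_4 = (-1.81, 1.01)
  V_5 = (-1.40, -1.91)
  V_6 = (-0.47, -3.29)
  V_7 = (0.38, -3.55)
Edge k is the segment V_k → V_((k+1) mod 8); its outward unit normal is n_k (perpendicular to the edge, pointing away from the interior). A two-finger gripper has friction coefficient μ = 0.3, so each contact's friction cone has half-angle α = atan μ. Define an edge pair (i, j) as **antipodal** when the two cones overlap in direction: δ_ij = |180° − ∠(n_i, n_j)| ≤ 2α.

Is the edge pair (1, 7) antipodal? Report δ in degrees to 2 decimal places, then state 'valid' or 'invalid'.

δ = 31.86°, valid

α = atan 0.3 = 16.70°;  2α = 33.40°
edge 1: e_1 = (-0.65, -0.20);  n_1 = (-0.2941, +0.9558)
edge 7: e_7 = (+1.21, +1.39);  n_7 = (+0.7543, -0.6566)
∠(n_1, n_7) = 148.14°
δ = |180° − 148.14°| = 31.86°
31.86° ≤ 2α = 33.40°  →  valid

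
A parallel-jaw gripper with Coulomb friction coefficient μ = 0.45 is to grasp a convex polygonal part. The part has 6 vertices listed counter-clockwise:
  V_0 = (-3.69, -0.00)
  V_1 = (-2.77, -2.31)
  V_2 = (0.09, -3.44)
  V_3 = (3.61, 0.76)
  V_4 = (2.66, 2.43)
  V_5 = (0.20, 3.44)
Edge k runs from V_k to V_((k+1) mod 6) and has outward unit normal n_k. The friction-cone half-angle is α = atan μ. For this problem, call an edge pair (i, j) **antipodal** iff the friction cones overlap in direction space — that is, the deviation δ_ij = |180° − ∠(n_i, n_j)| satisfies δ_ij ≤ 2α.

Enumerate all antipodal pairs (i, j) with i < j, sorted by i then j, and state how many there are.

count = 5; pairs: (0,3), (0,4), (1,3), (1,4), (2,5)

α = atan 0.45 = 24.23°;  2α = 48.46°
n_0 = (-0.9290, -0.3700)
n_1 = (-0.3675, -0.9300)
n_2 = (+0.7664, -0.6423)
n_3 = (+0.8692, +0.4945)
n_4 = (+0.3798, +0.9251)
n_5 = (-0.6624, +0.7491)
  (0,1): δ = 133.28°  ·
  (0,2): δ = 61.68°  ·
  (0,3): δ = 7.92°  ✓
  (0,4): δ = 45.96°  ✓
  (0,5): δ = 109.77°  ·
  (1,2): δ = 108.41°  ·
  (1,3): δ = 38.81°  ✓
  (1,4): δ = 0.76°  ✓
  (1,5): δ = 63.05°  ·
  (2,3): δ = 110.40°  ·
  (2,4): δ = 72.36°  ·
  (2,5): δ = 8.55°  ✓
  (3,4): δ = 141.96°  ·
  (3,5): δ = 78.15°  ·
  (4,5): δ = 116.19°  ·
antipodal pairs: 5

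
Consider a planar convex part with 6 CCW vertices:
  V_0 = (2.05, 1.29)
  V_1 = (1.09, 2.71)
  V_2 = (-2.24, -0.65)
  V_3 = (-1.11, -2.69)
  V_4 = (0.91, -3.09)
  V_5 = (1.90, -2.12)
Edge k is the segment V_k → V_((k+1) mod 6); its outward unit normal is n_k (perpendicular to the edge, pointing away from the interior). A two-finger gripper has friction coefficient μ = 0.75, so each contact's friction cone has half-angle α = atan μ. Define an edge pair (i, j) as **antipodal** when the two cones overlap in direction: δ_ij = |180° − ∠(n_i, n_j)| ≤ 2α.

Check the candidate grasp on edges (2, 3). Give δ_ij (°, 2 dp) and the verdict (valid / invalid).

α = atan 0.75 = 36.87°;  2α = 73.74°
edge 2: e_2 = (+1.13, -2.04);  n_2 = (-0.8748, -0.4846)
edge 3: e_3 = (+2.02, -0.40);  n_3 = (-0.1942, -0.9810)
∠(n_2, n_3) = 49.82°
δ = |180° − 49.82°| = 130.18°
130.18° > 2α = 73.74°  →  invalid

δ = 130.18°, invalid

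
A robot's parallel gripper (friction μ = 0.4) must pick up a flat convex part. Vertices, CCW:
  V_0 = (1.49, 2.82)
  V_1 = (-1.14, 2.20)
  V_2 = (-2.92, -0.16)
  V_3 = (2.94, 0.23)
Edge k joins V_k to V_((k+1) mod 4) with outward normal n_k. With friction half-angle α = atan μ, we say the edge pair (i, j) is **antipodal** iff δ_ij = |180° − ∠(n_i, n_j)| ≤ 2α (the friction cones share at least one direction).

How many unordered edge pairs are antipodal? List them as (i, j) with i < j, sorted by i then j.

count = 1; pairs: (0,2)

α = atan 0.4 = 21.80°;  2α = 43.60°
n_0 = (-0.2295, +0.9733)
n_1 = (-0.7984, +0.6022)
n_2 = (+0.0664, -0.9978)
n_3 = (+0.8726, +0.4885)
  (0,1): δ = 140.29°  ·
  (0,2): δ = 9.46°  ✓
  (0,3): δ = 105.98°  ·
  (1,2): δ = 49.17°  ·
  (1,3): δ = 66.27°  ·
  (2,3): δ = 64.57°  ·
antipodal pairs: 1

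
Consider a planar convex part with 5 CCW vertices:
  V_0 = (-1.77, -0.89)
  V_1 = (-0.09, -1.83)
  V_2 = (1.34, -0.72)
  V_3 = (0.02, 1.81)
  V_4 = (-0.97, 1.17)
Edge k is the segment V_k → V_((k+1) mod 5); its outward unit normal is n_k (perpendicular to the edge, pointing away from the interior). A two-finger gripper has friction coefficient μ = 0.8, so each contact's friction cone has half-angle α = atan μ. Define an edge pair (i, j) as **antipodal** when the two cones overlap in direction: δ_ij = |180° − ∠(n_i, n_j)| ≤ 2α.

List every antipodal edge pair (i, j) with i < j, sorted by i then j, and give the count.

α = atan 0.8 = 38.66°;  2α = 77.32°
n_0 = (-0.4883, -0.8727)
n_1 = (+0.6132, -0.7899)
n_2 = (+0.8866, +0.4626)
n_3 = (-0.5429, +0.8398)
n_4 = (-0.9322, +0.3620)
  (0,1): δ = 112.95°  ·
  (0,2): δ = 33.22°  ✓
  (0,3): δ = 62.11°  ✓
  (0,4): δ = 98.00°  ·
  (1,2): δ = 100.27°  ·
  (1,3): δ = 4.94°  ✓
  (1,4): δ = 30.96°  ✓
  (2,3): δ = 84.67°  ·
  (2,4): δ = 48.78°  ✓
  (3,4): δ = 144.10°  ·
antipodal pairs: 5

count = 5; pairs: (0,2), (0,3), (1,3), (1,4), (2,4)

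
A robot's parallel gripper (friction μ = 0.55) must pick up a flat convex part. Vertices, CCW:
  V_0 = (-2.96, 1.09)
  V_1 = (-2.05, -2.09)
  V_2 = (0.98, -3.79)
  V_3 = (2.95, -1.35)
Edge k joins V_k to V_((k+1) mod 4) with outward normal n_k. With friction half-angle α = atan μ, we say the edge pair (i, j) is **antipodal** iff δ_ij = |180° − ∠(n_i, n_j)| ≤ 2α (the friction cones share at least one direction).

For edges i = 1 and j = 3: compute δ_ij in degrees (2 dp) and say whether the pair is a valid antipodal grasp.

δ = 6.86°, valid

α = atan 0.55 = 28.81°;  2α = 57.62°
edge 1: e_1 = (+3.03, -1.70);  n_1 = (-0.4893, -0.8721)
edge 3: e_3 = (-5.91, +2.44);  n_3 = (+0.3816, +0.9243)
∠(n_1, n_3) = 173.14°
δ = |180° − 173.14°| = 6.86°
6.86° ≤ 2α = 57.62°  →  valid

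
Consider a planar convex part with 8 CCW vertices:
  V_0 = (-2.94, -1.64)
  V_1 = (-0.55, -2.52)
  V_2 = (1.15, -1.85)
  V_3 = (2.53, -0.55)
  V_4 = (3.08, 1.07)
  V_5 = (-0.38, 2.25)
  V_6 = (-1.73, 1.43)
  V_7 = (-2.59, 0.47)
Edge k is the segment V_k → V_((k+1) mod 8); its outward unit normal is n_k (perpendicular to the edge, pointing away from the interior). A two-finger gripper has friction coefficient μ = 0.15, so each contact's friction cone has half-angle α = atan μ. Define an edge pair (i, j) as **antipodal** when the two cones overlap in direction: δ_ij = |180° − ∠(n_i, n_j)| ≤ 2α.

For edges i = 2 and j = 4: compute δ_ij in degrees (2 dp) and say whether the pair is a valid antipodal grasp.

α = atan 0.15 = 8.53°;  2α = 17.06°
edge 2: e_2 = (+1.38, +1.30);  n_2 = (+0.6857, -0.7279)
edge 4: e_4 = (-3.46, +1.18);  n_4 = (+0.3228, +0.9465)
∠(n_2, n_4) = 117.88°
δ = |180° − 117.88°| = 62.12°
62.12° > 2α = 17.06°  →  invalid

δ = 62.12°, invalid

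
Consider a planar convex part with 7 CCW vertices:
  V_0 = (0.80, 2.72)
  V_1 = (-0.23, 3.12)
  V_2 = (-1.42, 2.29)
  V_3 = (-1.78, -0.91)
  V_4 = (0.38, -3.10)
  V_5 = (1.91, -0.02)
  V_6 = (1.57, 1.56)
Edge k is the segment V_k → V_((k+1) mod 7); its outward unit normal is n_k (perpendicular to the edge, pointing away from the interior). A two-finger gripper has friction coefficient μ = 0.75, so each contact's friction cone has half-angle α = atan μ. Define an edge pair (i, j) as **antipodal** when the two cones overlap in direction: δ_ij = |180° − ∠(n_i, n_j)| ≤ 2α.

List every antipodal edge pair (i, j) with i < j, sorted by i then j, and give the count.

α = atan 0.75 = 36.87°;  2α = 73.74°
n_0 = (+0.3620, +0.9322)
n_1 = (-0.5721, +0.8202)
n_2 = (-0.9937, +0.1118)
n_3 = (-0.7120, -0.7022)
n_4 = (+0.8956, -0.4449)
n_5 = (+0.9776, +0.2104)
n_6 = (+0.8332, +0.5530)
  (0,1): δ = 123.88°  ·
  (0,2): δ = 75.20°  ·
  (0,3): δ = 24.17°  ✓
  (0,4): δ = 84.81°  ·
  (0,5): δ = 123.37°  ·
  (0,6): δ = 144.80°  ·
  (1,2): δ = 131.31°  ·
  (1,3): δ = 80.29°  ·
  (1,4): δ = 28.69°  ✓
  (1,5): δ = 67.25°  ✓
  (1,6): δ = 88.68°  ·
  (2,3): δ = 128.98°  ·
  (2,4): δ = 20.00°  ✓
  (2,5): δ = 18.56°  ✓
  (2,6): δ = 39.99°  ✓
  (3,4): δ = 71.02°  ✓
  (3,5): δ = 32.46°  ✓
  (3,6): δ = 11.03°  ✓
  (4,5): δ = 141.44°  ·
  (4,6): δ = 120.01°  ·
  (5,6): δ = 158.57°  ·
antipodal pairs: 9

count = 9; pairs: (0,3), (1,4), (1,5), (2,4), (2,5), (2,6), (3,4), (3,5), (3,6)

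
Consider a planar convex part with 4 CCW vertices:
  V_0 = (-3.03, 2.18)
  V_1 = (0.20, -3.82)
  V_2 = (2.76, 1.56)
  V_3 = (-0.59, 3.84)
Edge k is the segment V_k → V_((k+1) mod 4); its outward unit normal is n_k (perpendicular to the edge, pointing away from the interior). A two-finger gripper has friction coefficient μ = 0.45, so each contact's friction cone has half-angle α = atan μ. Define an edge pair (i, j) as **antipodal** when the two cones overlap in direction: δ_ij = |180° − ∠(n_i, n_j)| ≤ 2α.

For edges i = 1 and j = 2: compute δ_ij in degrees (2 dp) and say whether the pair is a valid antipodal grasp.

α = atan 0.45 = 24.23°;  2α = 48.46°
edge 1: e_1 = (+2.56, +5.38);  n_1 = (+0.9030, -0.4297)
edge 2: e_2 = (-3.35, +2.28);  n_2 = (+0.5626, +0.8267)
∠(n_1, n_2) = 81.21°
δ = |180° − 81.21°| = 98.79°
98.79° > 2α = 48.46°  →  invalid

δ = 98.79°, invalid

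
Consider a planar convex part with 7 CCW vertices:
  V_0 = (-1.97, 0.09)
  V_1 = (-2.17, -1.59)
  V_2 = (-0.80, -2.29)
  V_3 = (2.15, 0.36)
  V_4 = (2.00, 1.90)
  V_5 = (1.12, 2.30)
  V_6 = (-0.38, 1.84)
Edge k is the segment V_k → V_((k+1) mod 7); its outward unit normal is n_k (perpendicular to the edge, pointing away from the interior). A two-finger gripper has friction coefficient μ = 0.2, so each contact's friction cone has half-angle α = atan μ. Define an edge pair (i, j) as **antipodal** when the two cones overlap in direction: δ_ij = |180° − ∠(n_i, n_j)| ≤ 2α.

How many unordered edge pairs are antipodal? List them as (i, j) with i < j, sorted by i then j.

α = atan 0.2 = 11.31°;  2α = 22.62°
n_0 = (-0.9930, +0.1182)
n_1 = (-0.4550, -0.8905)
n_2 = (+0.6683, -0.7439)
n_3 = (+0.9953, +0.0969)
n_4 = (+0.4138, +0.9104)
n_5 = (-0.2932, +0.9561)
n_6 = (-0.7401, +0.6725)
  (0,1): δ = 110.28°  ·
  (0,2): δ = 41.28°  ·
  (0,3): δ = 12.35°  ✓
  (0,4): δ = 72.35°  ·
  (0,5): δ = 113.84°  ·
  (0,6): δ = 144.53°  ·
  (1,2): δ = 111.00°  ·
  (1,3): δ = 57.37°  ·
  (1,4): δ = 2.62°  ✓
  (1,5): δ = 44.11°  ·
  (1,6): δ = 74.81°  ·
  (2,3): δ = 126.37°  ·
  (2,4): δ = 66.38°  ·
  (2,5): δ = 24.88°  ·
  (2,6): δ = 5.81°  ✓
  (3,4): δ = 120.01°  ·
  (3,5): δ = 78.51°  ·
  (3,6): δ = 47.82°  ·
  (4,5): δ = 138.51°  ·
  (4,6): δ = 107.81°  ·
  (5,6): δ = 149.31°  ·
antipodal pairs: 3

count = 3; pairs: (0,3), (1,4), (2,6)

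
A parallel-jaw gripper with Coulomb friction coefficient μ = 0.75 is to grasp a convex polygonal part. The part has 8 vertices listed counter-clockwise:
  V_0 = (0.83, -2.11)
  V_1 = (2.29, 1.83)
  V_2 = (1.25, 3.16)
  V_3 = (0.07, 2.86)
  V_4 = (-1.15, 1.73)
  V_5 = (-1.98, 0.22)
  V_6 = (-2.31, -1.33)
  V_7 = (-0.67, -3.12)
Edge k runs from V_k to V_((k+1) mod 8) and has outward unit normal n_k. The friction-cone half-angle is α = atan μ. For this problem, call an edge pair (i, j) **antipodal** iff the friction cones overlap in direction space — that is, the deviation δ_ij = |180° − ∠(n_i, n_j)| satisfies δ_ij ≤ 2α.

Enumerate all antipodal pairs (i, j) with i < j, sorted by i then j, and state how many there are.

count = 13; pairs: (0,2), (0,3), (0,4), (0,5), (0,6), (1,4), (1,5), (1,6), (2,6), (2,7), (3,7), (4,7), (5,7)

α = atan 0.75 = 36.87°;  2α = 73.74°
n_0 = (+0.9377, -0.3475)
n_1 = (+0.7878, +0.6160)
n_2 = (-0.2464, +0.9692)
n_3 = (-0.6795, +0.7336)
n_4 = (-0.8763, +0.4817)
n_5 = (-0.9781, +0.2082)
n_6 = (-0.7373, -0.6755)
n_7 = (+0.5585, -0.8295)
  (0,1): δ = 121.64°  ·
  (0,2): δ = 55.40°  ✓
  (0,3): δ = 26.86°  ✓
  (0,4): δ = 8.46°  ✓
  (0,5): δ = 8.31°  ✓
  (0,6): δ = 62.83°  ✓
  (0,7): δ = 144.29°  ·
  (1,2): δ = 113.76°  ·
  (1,3): δ = 85.22°  ·
  (1,4): δ = 66.82°  ✓
  (1,5): δ = 50.04°  ✓
  (1,6): δ = 4.47°  ✓
  (1,7): δ = 85.93°  ·
  (2,3): δ = 151.46°  ·
  (2,4): δ = 133.06°  ·
  (2,5): δ = 116.28°  ·
  (2,6): δ = 61.77°  ✓
  (2,7): δ = 19.69°  ✓
  (3,4): δ = 161.60°  ·
  (3,5): δ = 144.83°  ·
  (3,6): δ = 90.31°  ·
  (3,7): δ = 8.85°  ✓
  (4,5): δ = 163.22°  ·
  (4,6): δ = 108.71°  ·
  (4,7): δ = 27.25°  ✓
  (5,6): δ = 125.49°  ·
  (5,7): δ = 44.03°  ✓
  (6,7): δ = 98.54°  ·
antipodal pairs: 13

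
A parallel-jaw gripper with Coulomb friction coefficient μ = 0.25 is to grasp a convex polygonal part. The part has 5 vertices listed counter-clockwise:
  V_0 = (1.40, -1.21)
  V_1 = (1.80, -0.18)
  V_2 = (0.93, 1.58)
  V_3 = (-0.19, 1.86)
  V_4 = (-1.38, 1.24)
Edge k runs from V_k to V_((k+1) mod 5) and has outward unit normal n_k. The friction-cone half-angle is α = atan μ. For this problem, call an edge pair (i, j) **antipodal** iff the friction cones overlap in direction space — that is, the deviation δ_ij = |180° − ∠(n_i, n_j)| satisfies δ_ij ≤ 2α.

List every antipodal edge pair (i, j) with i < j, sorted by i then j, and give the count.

α = atan 0.25 = 14.04°;  2α = 28.07°
n_0 = (+0.9322, -0.3620)
n_1 = (+0.8965, +0.4431)
n_2 = (+0.2425, +0.9701)
n_3 = (-0.4621, +0.8869)
n_4 = (-0.6612, -0.7502)
  (0,1): δ = 132.47°  ·
  (0,2): δ = 82.81°  ·
  (0,3): δ = 41.26°  ·
  (0,4): δ = 69.83°  ·
  (1,2): δ = 130.34°  ·
  (1,3): δ = 88.78°  ·
  (1,4): δ = 22.31°  ✓
  (2,3): δ = 138.44°  ·
  (2,4): δ = 27.35°  ✓
  (3,4): δ = 68.91°  ·
antipodal pairs: 2

count = 2; pairs: (1,4), (2,4)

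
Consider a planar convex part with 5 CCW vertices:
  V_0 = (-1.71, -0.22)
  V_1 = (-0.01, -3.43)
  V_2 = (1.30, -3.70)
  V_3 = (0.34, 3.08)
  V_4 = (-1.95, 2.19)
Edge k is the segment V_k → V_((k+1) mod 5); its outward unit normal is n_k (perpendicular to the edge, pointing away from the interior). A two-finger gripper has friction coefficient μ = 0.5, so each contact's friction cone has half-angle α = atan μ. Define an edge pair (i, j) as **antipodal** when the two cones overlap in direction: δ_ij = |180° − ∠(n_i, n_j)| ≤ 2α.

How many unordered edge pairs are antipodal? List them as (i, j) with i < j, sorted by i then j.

α = atan 0.5 = 26.57°;  2α = 53.13°
n_0 = (-0.8837, -0.4680)
n_1 = (-0.2019, -0.9794)
n_2 = (+0.9901, +0.1402)
n_3 = (-0.3622, +0.9321)
n_4 = (-0.9951, -0.0991)
  (0,1): δ = 129.55°  ·
  (0,2): δ = 19.85°  ✓
  (0,3): δ = 83.33°  ·
  (0,4): δ = 157.78°  ·
  (1,2): δ = 70.29°  ·
  (1,3): δ = 32.88°  ✓
  (1,4): δ = 107.33°  ·
  (2,3): δ = 76.82°  ·
  (2,4): δ = 2.37°  ✓
  (3,4): δ = 105.55°  ·
antipodal pairs: 3

count = 3; pairs: (0,2), (1,3), (2,4)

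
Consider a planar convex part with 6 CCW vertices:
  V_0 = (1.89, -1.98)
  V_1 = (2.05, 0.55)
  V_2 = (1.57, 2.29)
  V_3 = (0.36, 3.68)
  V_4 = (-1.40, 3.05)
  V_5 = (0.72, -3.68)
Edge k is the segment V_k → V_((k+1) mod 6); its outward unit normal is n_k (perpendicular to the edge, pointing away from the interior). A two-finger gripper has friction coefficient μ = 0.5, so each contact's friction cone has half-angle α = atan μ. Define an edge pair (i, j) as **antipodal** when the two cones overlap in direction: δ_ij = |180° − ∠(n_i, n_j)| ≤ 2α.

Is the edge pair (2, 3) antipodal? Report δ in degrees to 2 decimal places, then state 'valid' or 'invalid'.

δ = 111.34°, invalid

α = atan 0.5 = 26.57°;  2α = 53.13°
edge 2: e_2 = (-1.21, +1.39);  n_2 = (+0.7543, +0.6566)
edge 3: e_3 = (-1.76, -0.63);  n_3 = (-0.3370, +0.9415)
∠(n_2, n_3) = 68.66°
δ = |180° − 68.66°| = 111.34°
111.34° > 2α = 53.13°  →  invalid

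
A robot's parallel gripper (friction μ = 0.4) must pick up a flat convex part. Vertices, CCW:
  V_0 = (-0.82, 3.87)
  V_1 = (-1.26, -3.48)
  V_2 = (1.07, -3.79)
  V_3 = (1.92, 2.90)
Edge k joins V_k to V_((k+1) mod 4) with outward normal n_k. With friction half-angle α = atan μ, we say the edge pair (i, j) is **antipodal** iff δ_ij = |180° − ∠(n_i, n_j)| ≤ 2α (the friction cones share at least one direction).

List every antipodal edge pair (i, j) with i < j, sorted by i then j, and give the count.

α = atan 0.4 = 21.80°;  2α = 43.60°
n_0 = (-0.9982, +0.0598)
n_1 = (-0.1319, -0.9913)
n_2 = (+0.9920, -0.1260)
n_3 = (+0.3337, +0.9427)
  (0,1): δ = 94.15°  ·
  (0,2): δ = 3.82°  ✓
  (0,3): δ = 73.93°  ·
  (1,2): δ = 89.66°  ·
  (1,3): δ = 11.92°  ✓
  (2,3): δ = 102.25°  ·
antipodal pairs: 2

count = 2; pairs: (0,2), (1,3)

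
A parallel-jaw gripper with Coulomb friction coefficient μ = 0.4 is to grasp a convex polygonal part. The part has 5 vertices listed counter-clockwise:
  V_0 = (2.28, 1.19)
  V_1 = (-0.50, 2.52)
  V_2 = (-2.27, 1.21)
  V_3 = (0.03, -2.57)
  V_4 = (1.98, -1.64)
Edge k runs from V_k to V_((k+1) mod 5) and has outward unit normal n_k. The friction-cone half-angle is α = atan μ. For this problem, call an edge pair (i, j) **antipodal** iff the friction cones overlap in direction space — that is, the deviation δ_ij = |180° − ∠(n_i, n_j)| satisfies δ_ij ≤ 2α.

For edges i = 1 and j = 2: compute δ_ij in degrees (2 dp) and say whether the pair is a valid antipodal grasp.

δ = 95.19°, invalid

α = atan 0.4 = 21.80°;  2α = 43.60°
edge 1: e_1 = (-1.77, -1.31);  n_1 = (-0.5949, +0.8038)
edge 2: e_2 = (+2.30, -3.78);  n_2 = (-0.8543, -0.5198)
∠(n_1, n_2) = 84.81°
δ = |180° − 84.81°| = 95.19°
95.19° > 2α = 43.60°  →  invalid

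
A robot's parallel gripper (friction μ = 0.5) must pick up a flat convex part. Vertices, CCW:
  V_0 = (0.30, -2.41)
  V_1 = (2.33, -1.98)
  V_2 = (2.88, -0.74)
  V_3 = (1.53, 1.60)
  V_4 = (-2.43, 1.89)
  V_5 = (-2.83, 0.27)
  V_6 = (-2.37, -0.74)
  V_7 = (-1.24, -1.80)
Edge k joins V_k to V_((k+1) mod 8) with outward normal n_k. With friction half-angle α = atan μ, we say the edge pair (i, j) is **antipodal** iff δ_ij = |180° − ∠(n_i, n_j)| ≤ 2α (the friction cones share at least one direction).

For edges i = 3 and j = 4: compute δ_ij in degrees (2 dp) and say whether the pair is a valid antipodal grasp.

α = atan 0.5 = 26.57°;  2α = 53.13°
edge 3: e_3 = (-3.96, +0.29);  n_3 = (+0.0730, +0.9973)
edge 4: e_4 = (-0.40, -1.62);  n_4 = (-0.9708, +0.2397)
∠(n_3, n_4) = 80.32°
δ = |180° − 80.32°| = 99.68°
99.68° > 2α = 53.13°  →  invalid

δ = 99.68°, invalid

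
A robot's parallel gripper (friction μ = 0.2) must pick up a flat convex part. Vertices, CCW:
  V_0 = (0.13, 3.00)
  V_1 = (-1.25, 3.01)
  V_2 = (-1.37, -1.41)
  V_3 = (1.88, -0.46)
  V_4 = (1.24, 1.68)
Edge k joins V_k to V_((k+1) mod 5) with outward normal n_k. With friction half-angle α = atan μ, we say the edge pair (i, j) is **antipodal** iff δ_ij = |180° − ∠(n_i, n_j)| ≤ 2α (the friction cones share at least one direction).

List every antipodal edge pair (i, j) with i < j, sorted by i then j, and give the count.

α = atan 0.2 = 11.31°;  2α = 22.62°
n_0 = (+0.0072, +1.0000)
n_1 = (-0.9996, +0.0271)
n_2 = (+0.2806, -0.9598)
n_3 = (+0.9581, +0.2865)
n_4 = (+0.7654, +0.6436)
  (0,1): δ = 91.14°  ·
  (0,2): δ = 16.71°  ✓
  (0,3): δ = 107.07°  ·
  (0,4): δ = 130.48°  ·
  (1,2): δ = 72.15°  ·
  (1,3): δ = 18.21°  ✓
  (1,4): δ = 41.62°  ·
  (2,3): δ = 89.64°  ·
  (2,4): δ = 66.23°  ·
  (3,4): δ = 156.59°  ·
antipodal pairs: 2

count = 2; pairs: (0,2), (1,3)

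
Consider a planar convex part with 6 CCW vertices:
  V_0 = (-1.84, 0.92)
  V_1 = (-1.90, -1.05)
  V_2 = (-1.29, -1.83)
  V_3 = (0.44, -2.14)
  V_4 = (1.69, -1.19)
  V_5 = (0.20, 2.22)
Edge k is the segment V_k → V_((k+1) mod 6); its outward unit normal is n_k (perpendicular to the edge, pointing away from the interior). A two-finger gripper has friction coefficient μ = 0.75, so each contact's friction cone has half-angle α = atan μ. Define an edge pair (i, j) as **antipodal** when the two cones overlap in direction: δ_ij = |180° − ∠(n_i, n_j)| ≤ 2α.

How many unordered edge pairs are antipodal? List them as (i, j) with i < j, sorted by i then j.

count = 6; pairs: (0,3), (0,4), (1,4), (2,4), (2,5), (3,5)

α = atan 0.75 = 36.87°;  2α = 73.74°
n_0 = (-0.9995, +0.0304)
n_1 = (-0.7877, -0.6160)
n_2 = (-0.1764, -0.9843)
n_3 = (+0.6051, -0.7962)
n_4 = (+0.9163, +0.4004)
n_5 = (-0.5374, +0.8433)
  (0,1): δ = 140.23°  ·
  (0,2): δ = 98.41°  ·
  (0,3): δ = 51.02°  ✓
  (0,4): δ = 25.35°  ✓
  (0,5): δ = 124.25°  ·
  (1,2): δ = 138.19°  ·
  (1,3): δ = 90.79°  ·
  (1,4): δ = 14.42°  ✓
  (1,5): δ = 84.48°  ·
  (2,3): δ = 132.61°  ·
  (2,4): δ = 56.24°  ✓
  (2,5): δ = 42.67°  ✓
  (3,4): δ = 103.63°  ·
  (3,5): δ = 4.73°  ✓
  (4,5): δ = 81.10°  ·
antipodal pairs: 6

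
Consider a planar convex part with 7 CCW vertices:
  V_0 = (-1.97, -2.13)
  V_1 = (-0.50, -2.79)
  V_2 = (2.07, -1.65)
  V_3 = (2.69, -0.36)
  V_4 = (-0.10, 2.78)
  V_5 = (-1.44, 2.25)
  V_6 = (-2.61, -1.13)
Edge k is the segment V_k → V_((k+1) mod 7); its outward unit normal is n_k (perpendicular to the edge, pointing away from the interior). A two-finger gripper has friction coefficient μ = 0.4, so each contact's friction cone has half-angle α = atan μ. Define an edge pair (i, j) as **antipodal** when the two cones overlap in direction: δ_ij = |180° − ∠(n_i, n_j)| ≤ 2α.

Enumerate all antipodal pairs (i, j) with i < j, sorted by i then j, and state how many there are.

count = 5; pairs: (0,3), (1,4), (2,4), (2,5), (3,6)

α = atan 0.4 = 21.80°;  2α = 43.60°
n_0 = (-0.4096, -0.9123)
n_1 = (+0.4055, -0.9141)
n_2 = (+0.9013, -0.4332)
n_3 = (+0.7475, +0.6642)
n_4 = (-0.3678, +0.9299)
n_5 = (-0.9450, +0.3271)
n_6 = (-0.8423, -0.5391)
  (0,1): δ = 131.90°  ·
  (0,2): δ = 91.49°  ·
  (0,3): δ = 24.20°  ✓
  (0,4): δ = 45.76°  ·
  (0,5): δ = 95.09°  ·
  (0,6): δ = 146.80°  ·
  (1,2): δ = 139.59°  ·
  (1,3): δ = 72.30°  ·
  (1,4): δ = 2.34°  ✓
  (1,5): δ = 46.99°  ·
  (1,6): δ = 98.70°  ·
  (2,3): δ = 112.71°  ·
  (2,4): δ = 42.75°  ✓
  (2,5): δ = 6.58°  ✓
  (2,6): δ = 58.29°  ·
  (3,4): δ = 110.04°  ·
  (3,5): δ = 60.72°  ·
  (3,6): δ = 9.00°  ✓
  (4,5): δ = 130.67°  ·
  (4,6): δ = 78.96°  ·
  (5,6): δ = 128.29°  ·
antipodal pairs: 5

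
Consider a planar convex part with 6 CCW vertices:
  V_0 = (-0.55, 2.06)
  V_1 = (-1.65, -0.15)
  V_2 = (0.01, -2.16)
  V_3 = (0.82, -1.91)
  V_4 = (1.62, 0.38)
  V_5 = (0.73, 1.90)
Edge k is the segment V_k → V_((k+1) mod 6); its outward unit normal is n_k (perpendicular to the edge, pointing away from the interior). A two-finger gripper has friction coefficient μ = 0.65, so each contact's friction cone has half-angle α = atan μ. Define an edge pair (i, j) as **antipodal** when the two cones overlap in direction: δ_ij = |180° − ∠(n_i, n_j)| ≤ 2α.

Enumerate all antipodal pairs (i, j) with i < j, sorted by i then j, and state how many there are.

α = atan 0.65 = 33.02°;  2α = 66.05°
n_0 = (-0.8952, +0.4456)
n_1 = (-0.7710, -0.6368)
n_2 = (+0.2949, -0.9555)
n_3 = (+0.9441, -0.3298)
n_4 = (+0.8630, +0.5053)
n_5 = (+0.1240, +0.9923)
  (0,1): δ = 113.99°  ·
  (0,2): δ = 46.39°  ✓
  (0,3): δ = 7.20°  ✓
  (0,4): δ = 56.81°  ✓
  (0,5): δ = 109.34°  ·
  (1,2): δ = 112.40°  ·
  (1,3): δ = 58.81°  ✓
  (1,4): δ = 9.20°  ✓
  (1,5): δ = 43.32°  ✓
  (2,3): δ = 126.41°  ·
  (2,4): δ = 76.80°  ·
  (2,5): δ = 24.28°  ✓
  (3,4): δ = 130.39°  ·
  (3,5): δ = 77.87°  ·
  (4,5): δ = 127.48°  ·
antipodal pairs: 7

count = 7; pairs: (0,2), (0,3), (0,4), (1,3), (1,4), (1,5), (2,5)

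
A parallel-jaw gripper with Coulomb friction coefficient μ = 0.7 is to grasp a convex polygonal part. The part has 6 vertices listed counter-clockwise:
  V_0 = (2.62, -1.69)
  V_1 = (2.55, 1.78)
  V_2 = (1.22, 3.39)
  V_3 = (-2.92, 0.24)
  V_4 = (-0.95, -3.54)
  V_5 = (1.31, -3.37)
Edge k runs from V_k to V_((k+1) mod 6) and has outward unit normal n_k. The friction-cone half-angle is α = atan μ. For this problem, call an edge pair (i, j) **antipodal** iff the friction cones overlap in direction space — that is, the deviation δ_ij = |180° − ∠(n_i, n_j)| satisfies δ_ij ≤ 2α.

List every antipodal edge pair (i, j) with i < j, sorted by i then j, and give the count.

count = 7; pairs: (0,2), (0,3), (1,3), (1,4), (2,4), (2,5), (3,5)

α = atan 0.7 = 34.99°;  2α = 69.98°
n_0 = (+0.9998, +0.0202)
n_1 = (+0.7710, +0.6369)
n_2 = (-0.6055, +0.7958)
n_3 = (-0.8868, -0.4622)
n_4 = (+0.0750, -0.9972)
n_5 = (+0.7886, -0.6149)
  (0,1): δ = 141.60°  ·
  (0,2): δ = 53.89°  ✓
  (0,3): δ = 26.37°  ✓
  (0,4): δ = 93.15°  ·
  (0,5): δ = 140.90°  ·
  (1,2): δ = 92.29°  ·
  (1,3): δ = 12.03°  ✓
  (1,4): δ = 54.74°  ✓
  (1,5): δ = 102.49°  ·
  (2,3): δ = 99.74°  ·
  (2,4): δ = 32.96°  ✓
  (2,5): δ = 14.79°  ✓
  (3,4): δ = 113.23°  ·
  (3,5): δ = 65.47°  ✓
  (4,5): δ = 132.25°  ·
antipodal pairs: 7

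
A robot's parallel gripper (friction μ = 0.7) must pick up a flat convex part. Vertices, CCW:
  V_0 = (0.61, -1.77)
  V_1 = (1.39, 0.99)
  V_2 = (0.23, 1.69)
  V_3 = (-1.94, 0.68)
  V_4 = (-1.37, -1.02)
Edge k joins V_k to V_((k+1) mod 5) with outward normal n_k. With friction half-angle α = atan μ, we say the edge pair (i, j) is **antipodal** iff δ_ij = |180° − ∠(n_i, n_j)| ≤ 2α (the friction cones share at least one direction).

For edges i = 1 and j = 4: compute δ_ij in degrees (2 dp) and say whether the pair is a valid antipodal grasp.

δ = 10.36°, valid

α = atan 0.7 = 34.99°;  2α = 69.98°
edge 1: e_1 = (-1.16, +0.70);  n_1 = (+0.5167, +0.8562)
edge 4: e_4 = (+1.98, -0.75);  n_4 = (-0.3542, -0.9352)
∠(n_1, n_4) = 169.64°
δ = |180° − 169.64°| = 10.36°
10.36° ≤ 2α = 69.98°  →  valid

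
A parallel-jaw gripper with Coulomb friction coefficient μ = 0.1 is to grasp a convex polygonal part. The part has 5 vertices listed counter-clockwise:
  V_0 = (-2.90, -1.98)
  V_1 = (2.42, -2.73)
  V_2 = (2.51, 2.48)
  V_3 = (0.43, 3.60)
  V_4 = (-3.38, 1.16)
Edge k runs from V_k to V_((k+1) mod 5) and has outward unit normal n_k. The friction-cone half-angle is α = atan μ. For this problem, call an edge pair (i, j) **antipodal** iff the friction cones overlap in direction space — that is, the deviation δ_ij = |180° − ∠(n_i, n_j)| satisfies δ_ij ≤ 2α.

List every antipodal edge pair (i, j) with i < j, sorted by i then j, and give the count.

α = atan 0.1 = 5.71°;  2α = 11.42°
n_0 = (-0.1396, -0.9902)
n_1 = (+0.9999, -0.0173)
n_2 = (+0.4741, +0.8805)
n_3 = (-0.5393, +0.8421)
n_4 = (-0.9885, -0.1511)
  (0,1): δ = 82.97°  ·
  (0,2): δ = 20.28°  ·
  (0,3): δ = 40.66°  ·
  (0,4): δ = 106.72°  ·
  (1,2): δ = 117.31°  ·
  (1,3): δ = 56.37°  ·
  (1,4): δ = 9.68°  ✓
  (2,3): δ = 119.06°  ·
  (2,4): δ = 53.01°  ·
  (3,4): δ = 113.95°  ·
antipodal pairs: 1

count = 1; pairs: (1,4)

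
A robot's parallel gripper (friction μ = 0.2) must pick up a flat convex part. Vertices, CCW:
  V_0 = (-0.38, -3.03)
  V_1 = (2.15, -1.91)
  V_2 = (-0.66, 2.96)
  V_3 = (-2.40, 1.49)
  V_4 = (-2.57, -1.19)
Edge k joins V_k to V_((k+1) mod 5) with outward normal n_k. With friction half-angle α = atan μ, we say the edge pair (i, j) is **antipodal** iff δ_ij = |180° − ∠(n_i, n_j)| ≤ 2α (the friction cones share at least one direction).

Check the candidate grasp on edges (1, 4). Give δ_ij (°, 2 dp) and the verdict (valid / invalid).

α = atan 0.2 = 11.31°;  2α = 22.62°
edge 1: e_1 = (-2.81, +4.87);  n_1 = (+0.8662, +0.4998)
edge 4: e_4 = (+2.19, -1.84);  n_4 = (-0.6433, -0.7656)
∠(n_1, n_4) = 160.02°
δ = |180° − 160.02°| = 19.98°
19.98° ≤ 2α = 22.62°  →  valid

δ = 19.98°, valid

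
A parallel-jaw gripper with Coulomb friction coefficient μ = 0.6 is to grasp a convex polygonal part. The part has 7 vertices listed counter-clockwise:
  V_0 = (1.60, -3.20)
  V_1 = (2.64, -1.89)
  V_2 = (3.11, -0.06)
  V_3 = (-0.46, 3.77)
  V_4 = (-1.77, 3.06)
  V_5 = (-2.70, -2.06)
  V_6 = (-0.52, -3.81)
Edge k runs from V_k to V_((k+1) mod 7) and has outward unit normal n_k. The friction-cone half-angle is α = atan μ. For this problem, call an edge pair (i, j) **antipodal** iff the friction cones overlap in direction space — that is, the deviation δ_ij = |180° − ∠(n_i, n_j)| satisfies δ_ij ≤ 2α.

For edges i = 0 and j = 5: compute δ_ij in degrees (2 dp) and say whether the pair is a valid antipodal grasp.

α = atan 0.6 = 30.96°;  2α = 61.93°
edge 0: e_0 = (+1.04, +1.31);  n_0 = (+0.7832, -0.6218)
edge 5: e_5 = (+2.18, -1.75);  n_5 = (-0.6260, -0.7798)
∠(n_0, n_5) = 90.31°
δ = |180° − 90.31°| = 89.69°
89.69° > 2α = 61.93°  →  invalid

δ = 89.69°, invalid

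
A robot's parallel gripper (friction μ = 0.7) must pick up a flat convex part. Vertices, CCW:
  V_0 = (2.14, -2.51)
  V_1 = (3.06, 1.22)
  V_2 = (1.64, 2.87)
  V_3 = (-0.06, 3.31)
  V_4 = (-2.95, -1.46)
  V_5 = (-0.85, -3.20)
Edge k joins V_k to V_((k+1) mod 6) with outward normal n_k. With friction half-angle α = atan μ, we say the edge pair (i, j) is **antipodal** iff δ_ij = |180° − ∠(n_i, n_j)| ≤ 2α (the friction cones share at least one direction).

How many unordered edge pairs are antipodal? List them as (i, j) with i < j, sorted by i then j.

count = 7; pairs: (0,3), (0,4), (1,4), (1,5), (2,4), (2,5), (3,5)

α = atan 0.7 = 34.99°;  2α = 69.98°
n_0 = (+0.9709, -0.2395)
n_1 = (+0.7580, +0.6523)
n_2 = (+0.2506, +0.9681)
n_3 = (-0.8553, +0.5182)
n_4 = (-0.6380, -0.7700)
n_5 = (+0.2249, -0.9744)
  (0,1): δ = 125.43°  ·
  (0,2): δ = 90.66°  ·
  (0,3): δ = 17.36°  ✓
  (0,4): δ = 64.21°  ✓
  (0,5): δ = 116.85°  ·
  (1,2): δ = 145.23°  ·
  (1,3): δ = 71.93°  ·
  (1,4): δ = 9.64°  ✓
  (1,5): δ = 62.28°  ✓
  (2,3): δ = 106.70°  ·
  (2,4): δ = 25.13°  ✓
  (2,5): δ = 27.51°  ✓
  (3,4): δ = 98.43°  ·
  (3,5): δ = 45.79°  ✓
  (4,5): δ = 127.36°  ·
antipodal pairs: 7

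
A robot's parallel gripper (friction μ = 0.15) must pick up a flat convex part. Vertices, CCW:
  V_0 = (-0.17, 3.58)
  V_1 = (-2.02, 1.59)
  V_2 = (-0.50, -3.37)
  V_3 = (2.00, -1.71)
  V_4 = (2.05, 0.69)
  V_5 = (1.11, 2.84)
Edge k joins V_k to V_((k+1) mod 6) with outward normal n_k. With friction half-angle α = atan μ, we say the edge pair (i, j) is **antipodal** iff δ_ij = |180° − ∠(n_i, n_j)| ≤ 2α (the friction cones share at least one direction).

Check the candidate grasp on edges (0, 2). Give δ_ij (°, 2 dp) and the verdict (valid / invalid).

δ = 13.50°, valid

α = atan 0.15 = 8.53°;  2α = 17.06°
edge 0: e_0 = (-1.85, -1.99);  n_0 = (-0.7324, +0.6809)
edge 2: e_2 = (+2.50, +1.66);  n_2 = (+0.5532, -0.8331)
∠(n_0, n_2) = 166.50°
δ = |180° − 166.50°| = 13.50°
13.50° ≤ 2α = 17.06°  →  valid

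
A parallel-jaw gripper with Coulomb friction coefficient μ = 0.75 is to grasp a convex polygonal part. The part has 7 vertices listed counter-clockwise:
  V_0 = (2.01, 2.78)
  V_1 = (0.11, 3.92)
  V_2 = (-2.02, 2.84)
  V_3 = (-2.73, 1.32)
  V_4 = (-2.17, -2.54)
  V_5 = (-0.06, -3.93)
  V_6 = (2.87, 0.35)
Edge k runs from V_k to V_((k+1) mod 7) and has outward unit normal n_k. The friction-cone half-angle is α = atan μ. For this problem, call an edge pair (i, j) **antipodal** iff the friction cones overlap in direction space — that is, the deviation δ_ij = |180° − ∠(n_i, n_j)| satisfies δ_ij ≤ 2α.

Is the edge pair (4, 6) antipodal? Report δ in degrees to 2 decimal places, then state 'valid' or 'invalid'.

δ = 37.14°, valid

α = atan 0.75 = 36.87°;  2α = 73.74°
edge 4: e_4 = (+2.11, -1.39);  n_4 = (-0.5501, -0.8351)
edge 6: e_6 = (-0.86, +2.43);  n_6 = (+0.9427, +0.3336)
∠(n_4, n_6) = 142.86°
δ = |180° − 142.86°| = 37.14°
37.14° ≤ 2α = 73.74°  →  valid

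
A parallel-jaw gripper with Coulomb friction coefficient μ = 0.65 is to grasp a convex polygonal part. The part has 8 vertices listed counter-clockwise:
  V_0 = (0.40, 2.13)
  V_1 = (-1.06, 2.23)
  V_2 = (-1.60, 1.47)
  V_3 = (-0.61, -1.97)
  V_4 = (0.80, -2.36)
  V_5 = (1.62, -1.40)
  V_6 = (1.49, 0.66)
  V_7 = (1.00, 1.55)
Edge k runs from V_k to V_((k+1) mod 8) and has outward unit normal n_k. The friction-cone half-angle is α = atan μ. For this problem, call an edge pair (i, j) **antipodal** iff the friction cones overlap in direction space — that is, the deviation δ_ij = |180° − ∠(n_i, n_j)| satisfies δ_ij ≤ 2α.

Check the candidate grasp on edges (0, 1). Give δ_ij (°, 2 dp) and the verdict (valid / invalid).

α = atan 0.65 = 33.02°;  2α = 66.05°
edge 0: e_0 = (-1.46, +0.10);  n_0 = (+0.0683, +0.9977)
edge 1: e_1 = (-0.54, -0.76);  n_1 = (-0.8152, +0.5792)
∠(n_0, n_1) = 58.52°
δ = |180° − 58.52°| = 121.48°
121.48° > 2α = 66.05°  →  invalid

δ = 121.48°, invalid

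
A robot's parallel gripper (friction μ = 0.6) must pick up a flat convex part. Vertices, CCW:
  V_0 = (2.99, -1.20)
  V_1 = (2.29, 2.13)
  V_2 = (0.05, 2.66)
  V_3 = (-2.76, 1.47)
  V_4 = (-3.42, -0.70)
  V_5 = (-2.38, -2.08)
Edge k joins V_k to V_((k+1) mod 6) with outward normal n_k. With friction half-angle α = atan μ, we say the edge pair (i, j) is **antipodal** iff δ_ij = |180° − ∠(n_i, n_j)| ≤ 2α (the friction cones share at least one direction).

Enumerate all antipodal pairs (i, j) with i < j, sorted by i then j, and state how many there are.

count = 5; pairs: (0,3), (0,4), (1,4), (1,5), (2,5)

α = atan 0.6 = 30.96°;  2α = 61.93°
n_0 = (+0.9786, +0.2057)
n_1 = (+0.2302, +0.9731)
n_2 = (-0.3900, +0.9208)
n_3 = (-0.9567, +0.2910)
n_4 = (-0.7986, -0.6019)
n_5 = (+0.1617, -0.9868)
  (0,1): δ = 115.18°  ·
  (0,2): δ = 78.92°  ·
  (0,3): δ = 28.79°  ✓
  (0,4): δ = 25.13°  ✓
  (0,5): δ = 87.44°  ·
  (1,2): δ = 143.74°  ·
  (1,3): δ = 93.61°  ·
  (1,4): δ = 39.69°  ✓
  (1,5): δ = 22.62°  ✓
  (2,3): δ = 129.87°  ·
  (2,4): δ = 75.95°  ·
  (2,5): δ = 13.65°  ✓
  (3,4): δ = 126.08°  ·
  (3,5): δ = 63.78°  ·
  (4,5): δ = 117.70°  ·
antipodal pairs: 5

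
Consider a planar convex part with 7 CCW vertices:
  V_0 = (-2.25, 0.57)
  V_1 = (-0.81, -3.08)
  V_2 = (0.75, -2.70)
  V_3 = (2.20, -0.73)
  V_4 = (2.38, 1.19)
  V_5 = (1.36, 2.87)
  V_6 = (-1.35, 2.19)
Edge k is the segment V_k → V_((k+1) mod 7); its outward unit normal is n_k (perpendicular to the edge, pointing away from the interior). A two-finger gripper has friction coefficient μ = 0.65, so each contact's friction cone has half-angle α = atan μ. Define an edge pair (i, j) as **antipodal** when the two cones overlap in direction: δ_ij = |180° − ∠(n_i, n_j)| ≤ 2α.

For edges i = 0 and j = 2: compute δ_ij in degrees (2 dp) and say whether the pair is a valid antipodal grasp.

α = atan 0.65 = 33.02°;  2α = 66.05°
edge 0: e_0 = (+1.44, -3.65);  n_0 = (-0.9302, -0.3670)
edge 2: e_2 = (+1.45, +1.97);  n_2 = (+0.8054, -0.5928)
∠(n_0, n_2) = 122.12°
δ = |180° − 122.12°| = 57.88°
57.88° ≤ 2α = 66.05°  →  valid

δ = 57.88°, valid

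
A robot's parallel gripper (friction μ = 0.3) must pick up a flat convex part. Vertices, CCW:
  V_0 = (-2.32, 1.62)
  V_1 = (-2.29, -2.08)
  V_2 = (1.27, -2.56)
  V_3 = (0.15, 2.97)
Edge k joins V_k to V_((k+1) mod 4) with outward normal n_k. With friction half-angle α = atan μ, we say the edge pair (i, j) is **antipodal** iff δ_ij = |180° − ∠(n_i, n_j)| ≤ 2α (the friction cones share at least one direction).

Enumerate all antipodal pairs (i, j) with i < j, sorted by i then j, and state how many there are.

α = atan 0.3 = 16.70°;  2α = 33.40°
n_0 = (-1.0000, -0.0081)
n_1 = (-0.1336, -0.9910)
n_2 = (+0.9801, +0.1985)
n_3 = (-0.4796, +0.8775)
  (0,1): δ = 98.14°  ·
  (0,2): δ = 10.98°  ✓
  (0,3): δ = 118.19°  ·
  (1,2): δ = 70.87°  ·
  (1,3): δ = 36.34°  ·
  (2,3): δ = 72.79°  ·
antipodal pairs: 1

count = 1; pairs: (0,2)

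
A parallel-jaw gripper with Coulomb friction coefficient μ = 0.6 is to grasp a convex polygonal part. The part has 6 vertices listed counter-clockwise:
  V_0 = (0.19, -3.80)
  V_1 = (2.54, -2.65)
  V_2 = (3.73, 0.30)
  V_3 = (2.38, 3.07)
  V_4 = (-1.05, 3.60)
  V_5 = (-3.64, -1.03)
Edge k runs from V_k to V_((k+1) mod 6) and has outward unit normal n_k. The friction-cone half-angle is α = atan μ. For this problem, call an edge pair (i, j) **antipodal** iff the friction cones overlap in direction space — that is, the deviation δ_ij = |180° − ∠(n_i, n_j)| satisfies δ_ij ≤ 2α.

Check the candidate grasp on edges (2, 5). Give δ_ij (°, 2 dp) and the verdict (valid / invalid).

δ = 28.14°, valid

α = atan 0.6 = 30.96°;  2α = 61.93°
edge 2: e_2 = (-1.35, +2.77);  n_2 = (+0.8989, +0.4381)
edge 5: e_5 = (+3.83, -2.77);  n_5 = (-0.5860, -0.8103)
∠(n_2, n_5) = 151.86°
δ = |180° − 151.86°| = 28.14°
28.14° ≤ 2α = 61.93°  →  valid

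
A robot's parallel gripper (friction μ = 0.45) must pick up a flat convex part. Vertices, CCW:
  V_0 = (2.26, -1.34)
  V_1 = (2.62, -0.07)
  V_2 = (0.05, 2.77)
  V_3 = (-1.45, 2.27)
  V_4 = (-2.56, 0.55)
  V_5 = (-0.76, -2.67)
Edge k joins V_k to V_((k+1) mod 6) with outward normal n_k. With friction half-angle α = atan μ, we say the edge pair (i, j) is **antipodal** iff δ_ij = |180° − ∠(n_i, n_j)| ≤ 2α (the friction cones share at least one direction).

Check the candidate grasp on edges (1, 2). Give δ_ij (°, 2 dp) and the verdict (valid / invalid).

α = atan 0.45 = 24.23°;  2α = 48.46°
edge 1: e_1 = (-2.57, +2.84);  n_1 = (+0.7415, +0.6710)
edge 2: e_2 = (-1.50, -0.50);  n_2 = (-0.3162, +0.9487)
∠(n_1, n_2) = 66.29°
δ = |180° − 66.29°| = 113.71°
113.71° > 2α = 48.46°  →  invalid

δ = 113.71°, invalid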